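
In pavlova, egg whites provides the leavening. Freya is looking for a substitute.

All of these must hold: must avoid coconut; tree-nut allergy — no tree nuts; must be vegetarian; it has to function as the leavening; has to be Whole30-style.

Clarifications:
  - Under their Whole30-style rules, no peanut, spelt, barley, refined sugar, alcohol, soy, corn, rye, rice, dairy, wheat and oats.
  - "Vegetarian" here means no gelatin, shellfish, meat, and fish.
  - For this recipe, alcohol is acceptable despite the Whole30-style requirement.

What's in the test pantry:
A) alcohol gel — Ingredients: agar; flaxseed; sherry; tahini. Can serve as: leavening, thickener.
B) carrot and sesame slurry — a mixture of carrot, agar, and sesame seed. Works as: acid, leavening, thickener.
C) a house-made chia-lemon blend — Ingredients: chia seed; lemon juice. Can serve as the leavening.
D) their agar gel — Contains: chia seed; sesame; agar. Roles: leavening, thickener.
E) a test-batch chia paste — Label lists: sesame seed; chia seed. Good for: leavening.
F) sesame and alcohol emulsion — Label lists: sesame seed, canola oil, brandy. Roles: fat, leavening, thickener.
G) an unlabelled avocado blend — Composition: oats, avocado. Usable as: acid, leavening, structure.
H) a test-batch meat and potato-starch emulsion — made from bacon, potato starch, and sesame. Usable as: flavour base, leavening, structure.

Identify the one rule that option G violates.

Whole30-style

usable as a leavening: satisfied
Whole30-style: has oats — fails
vegetarian: satisfied
tree-nut-free: satisfied
coconut-free: satisfied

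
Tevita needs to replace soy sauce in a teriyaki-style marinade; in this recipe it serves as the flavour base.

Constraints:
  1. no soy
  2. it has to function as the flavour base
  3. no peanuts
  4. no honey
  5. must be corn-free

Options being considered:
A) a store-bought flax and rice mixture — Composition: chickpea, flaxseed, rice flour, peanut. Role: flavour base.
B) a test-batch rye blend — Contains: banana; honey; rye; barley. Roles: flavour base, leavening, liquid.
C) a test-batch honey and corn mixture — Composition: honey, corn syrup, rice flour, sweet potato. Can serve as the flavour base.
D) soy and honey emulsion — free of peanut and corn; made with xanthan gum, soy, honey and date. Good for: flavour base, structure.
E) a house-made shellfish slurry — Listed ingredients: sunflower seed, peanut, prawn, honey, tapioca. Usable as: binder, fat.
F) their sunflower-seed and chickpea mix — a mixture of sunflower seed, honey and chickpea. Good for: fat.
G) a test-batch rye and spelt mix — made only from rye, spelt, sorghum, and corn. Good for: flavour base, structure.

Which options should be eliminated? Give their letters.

A, B, C, D, E, F, G

A: has peanut, so not peanut-free — no
B: has honey, so not honey-free — reject
C: has honey, so not honey-free; has corn syrup, so not corn-free — no
D: has honey, so not honey-free; has soy, so not soy-free — out
E: not usable as a flavour base; has peanut, so not peanut-free (and 1 more) — reject
F: not usable as a flavour base; has honey, so not honey-free — no
G: has corn, so not corn-free — no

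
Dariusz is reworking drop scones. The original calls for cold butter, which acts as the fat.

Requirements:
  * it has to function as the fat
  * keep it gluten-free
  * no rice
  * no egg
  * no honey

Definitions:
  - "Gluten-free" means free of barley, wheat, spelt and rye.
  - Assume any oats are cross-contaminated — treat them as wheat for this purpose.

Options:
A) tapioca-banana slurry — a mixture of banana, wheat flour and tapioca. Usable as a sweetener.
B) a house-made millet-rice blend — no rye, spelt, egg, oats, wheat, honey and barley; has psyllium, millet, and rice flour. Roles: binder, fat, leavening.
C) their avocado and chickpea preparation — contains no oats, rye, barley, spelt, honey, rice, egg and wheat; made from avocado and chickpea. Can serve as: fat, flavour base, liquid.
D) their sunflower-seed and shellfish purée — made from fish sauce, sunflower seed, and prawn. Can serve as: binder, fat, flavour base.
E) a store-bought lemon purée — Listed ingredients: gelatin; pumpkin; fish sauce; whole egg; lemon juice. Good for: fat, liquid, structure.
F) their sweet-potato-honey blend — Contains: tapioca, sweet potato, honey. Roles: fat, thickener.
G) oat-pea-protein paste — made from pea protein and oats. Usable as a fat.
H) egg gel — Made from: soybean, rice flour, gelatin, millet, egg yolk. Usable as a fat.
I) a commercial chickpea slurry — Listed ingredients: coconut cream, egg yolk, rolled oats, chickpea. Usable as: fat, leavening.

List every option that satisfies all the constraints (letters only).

C, D

A: not usable as a fat; has wheat flour, so not gluten-free — out
B: has rice flour, so not rice-free — reject
C: works as a fat, no honey, no rice — valid
D: every rule checks out — keep
E: has whole egg, so not egg-free — out
F: has honey, so not honey-free — no
G: has oats, so not gluten-free — out
H: has rice flour, so not rice-free; has egg yolk, so not egg-free — out
I: has rolled oats, so not gluten-free; has egg yolk, so not egg-free — out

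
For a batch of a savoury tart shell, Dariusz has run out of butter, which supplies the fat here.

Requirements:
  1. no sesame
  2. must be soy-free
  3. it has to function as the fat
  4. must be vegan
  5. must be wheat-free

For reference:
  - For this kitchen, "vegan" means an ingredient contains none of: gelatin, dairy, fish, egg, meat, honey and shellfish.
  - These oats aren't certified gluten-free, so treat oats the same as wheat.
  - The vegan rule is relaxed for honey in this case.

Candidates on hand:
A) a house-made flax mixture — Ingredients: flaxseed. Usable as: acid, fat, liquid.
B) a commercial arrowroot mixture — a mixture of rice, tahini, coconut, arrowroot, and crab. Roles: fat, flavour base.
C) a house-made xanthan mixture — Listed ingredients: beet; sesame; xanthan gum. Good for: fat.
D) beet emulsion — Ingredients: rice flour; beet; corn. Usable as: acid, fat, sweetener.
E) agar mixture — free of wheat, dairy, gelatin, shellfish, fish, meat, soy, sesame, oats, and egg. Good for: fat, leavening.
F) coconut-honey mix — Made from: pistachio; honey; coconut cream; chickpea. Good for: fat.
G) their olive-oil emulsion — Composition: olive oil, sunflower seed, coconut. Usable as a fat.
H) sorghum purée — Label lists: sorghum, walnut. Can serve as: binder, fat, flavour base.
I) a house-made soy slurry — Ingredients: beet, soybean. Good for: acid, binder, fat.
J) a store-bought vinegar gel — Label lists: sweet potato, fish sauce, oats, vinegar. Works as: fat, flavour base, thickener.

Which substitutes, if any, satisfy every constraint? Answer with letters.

A, D, E, F, G, H

A: nothing on the exclusion list — valid
B: has crab, so not vegan; has tahini, so not sesame-free — out
C: has sesame, so not sesame-free — no
D: only corn, rice flour, and beet; none excluded — keep
E: works as a fat, no soy, no sesame — keep
F: honey is permitted under the vegan carve-out; nothing else excluded — OK
G: works as a fat, no soy, wheat-free — valid
H: only walnut and sorghum; none excluded — OK
I: has soybean, so not soy-free — reject
J: has fish sauce, so not vegan; has oats, so not wheat-free — no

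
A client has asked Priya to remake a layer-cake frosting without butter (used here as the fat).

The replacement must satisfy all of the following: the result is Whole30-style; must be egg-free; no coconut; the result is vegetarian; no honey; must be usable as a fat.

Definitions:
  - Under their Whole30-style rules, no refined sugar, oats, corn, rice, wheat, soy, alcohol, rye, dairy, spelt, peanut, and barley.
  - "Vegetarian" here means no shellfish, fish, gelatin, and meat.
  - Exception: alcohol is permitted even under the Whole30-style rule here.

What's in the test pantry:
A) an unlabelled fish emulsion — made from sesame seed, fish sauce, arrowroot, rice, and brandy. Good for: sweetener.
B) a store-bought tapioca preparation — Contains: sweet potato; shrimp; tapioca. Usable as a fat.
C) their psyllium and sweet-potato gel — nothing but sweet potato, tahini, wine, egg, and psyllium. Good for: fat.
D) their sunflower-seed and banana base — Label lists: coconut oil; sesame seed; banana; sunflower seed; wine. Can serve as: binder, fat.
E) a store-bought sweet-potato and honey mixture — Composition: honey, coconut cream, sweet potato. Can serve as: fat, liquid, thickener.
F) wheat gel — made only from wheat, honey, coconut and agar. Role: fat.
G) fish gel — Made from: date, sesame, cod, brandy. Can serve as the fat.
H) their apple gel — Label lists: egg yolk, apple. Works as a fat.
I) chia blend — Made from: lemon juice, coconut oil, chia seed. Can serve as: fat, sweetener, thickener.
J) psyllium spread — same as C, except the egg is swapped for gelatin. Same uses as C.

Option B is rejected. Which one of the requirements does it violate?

usable as a fat: satisfied
Whole30-style: satisfied
vegetarian: has shrimp — fails
egg-free: satisfied
coconut-free: satisfied
honey-free: satisfied

vegetarian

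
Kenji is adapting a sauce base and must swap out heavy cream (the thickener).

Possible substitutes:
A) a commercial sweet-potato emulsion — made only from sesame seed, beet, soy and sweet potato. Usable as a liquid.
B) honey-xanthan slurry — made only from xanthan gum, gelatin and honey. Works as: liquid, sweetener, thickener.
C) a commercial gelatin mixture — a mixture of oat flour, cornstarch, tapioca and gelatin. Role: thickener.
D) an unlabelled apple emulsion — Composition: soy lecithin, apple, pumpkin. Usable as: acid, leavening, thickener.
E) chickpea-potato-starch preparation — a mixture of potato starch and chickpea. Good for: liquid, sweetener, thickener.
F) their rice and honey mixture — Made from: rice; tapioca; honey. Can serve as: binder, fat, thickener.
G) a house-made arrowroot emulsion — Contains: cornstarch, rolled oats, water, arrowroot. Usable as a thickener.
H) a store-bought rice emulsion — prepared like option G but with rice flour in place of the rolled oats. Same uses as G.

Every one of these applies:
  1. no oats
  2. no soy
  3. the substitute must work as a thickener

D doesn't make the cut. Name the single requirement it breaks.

usable as a thickener: satisfied
soy-free: has soy lecithin — fails
oat-free: satisfied

soy-free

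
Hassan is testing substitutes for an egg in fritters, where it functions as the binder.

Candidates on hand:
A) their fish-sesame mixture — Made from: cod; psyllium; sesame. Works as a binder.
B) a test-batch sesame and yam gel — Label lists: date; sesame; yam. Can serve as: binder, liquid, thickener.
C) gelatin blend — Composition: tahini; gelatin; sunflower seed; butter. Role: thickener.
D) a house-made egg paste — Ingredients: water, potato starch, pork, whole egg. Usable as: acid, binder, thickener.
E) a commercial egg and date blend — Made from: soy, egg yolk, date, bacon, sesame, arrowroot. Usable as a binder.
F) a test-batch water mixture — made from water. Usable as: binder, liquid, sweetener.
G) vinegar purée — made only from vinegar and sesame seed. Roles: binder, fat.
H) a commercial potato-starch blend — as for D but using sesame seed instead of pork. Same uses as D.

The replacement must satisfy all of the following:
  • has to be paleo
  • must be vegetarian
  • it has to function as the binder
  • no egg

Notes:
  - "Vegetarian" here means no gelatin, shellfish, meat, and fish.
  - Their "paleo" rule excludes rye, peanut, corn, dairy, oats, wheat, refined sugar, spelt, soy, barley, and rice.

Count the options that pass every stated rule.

3

A: has cod, so not vegetarian — out
B: works as a binder, paleo, vegetarian — OK
C: not usable as a binder; has gelatin, so not vegetarian (and 1 more) — out
D: has pork, so not vegetarian; has whole egg, so not egg-free — no
E: has bacon, so not vegetarian; has soy, so not paleo (and 1 more) — out
F: every rule checks out — keep
G: no egg, vegetarian — OK
H: has whole egg, so not egg-free — reject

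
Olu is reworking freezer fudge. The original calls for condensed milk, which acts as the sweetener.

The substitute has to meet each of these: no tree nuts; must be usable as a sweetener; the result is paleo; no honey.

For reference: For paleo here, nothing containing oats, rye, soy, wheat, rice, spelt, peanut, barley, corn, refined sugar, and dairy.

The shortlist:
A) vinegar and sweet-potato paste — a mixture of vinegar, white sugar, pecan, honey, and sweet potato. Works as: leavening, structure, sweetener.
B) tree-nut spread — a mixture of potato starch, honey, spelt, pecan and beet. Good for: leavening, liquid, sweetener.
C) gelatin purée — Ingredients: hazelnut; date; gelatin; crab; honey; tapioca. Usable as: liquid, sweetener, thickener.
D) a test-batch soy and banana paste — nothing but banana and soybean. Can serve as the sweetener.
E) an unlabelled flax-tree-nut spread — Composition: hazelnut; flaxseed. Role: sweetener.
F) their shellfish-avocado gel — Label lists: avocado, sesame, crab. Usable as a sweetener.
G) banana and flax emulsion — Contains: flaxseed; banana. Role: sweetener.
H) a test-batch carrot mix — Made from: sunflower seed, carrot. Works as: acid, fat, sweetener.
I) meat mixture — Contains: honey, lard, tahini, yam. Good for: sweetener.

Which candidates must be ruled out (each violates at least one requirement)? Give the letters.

A: has white sugar, so not paleo; has pecan, so not tree-nut-free (and 1 more) — out
B: has spelt, so not paleo; has pecan, so not tree-nut-free (and 1 more) — reject
C: has hazelnut, so not tree-nut-free; has honey, so not honey-free — no
D: has soybean, so not paleo — out
E: has hazelnut, so not tree-nut-free — reject
F: only sesame, crab, and avocado; none excluded — valid
G: only flaxseed and banana; none excluded — OK
H: nothing on the exclusion list — OK
I: has honey, so not honey-free — out

A, B, C, D, E, I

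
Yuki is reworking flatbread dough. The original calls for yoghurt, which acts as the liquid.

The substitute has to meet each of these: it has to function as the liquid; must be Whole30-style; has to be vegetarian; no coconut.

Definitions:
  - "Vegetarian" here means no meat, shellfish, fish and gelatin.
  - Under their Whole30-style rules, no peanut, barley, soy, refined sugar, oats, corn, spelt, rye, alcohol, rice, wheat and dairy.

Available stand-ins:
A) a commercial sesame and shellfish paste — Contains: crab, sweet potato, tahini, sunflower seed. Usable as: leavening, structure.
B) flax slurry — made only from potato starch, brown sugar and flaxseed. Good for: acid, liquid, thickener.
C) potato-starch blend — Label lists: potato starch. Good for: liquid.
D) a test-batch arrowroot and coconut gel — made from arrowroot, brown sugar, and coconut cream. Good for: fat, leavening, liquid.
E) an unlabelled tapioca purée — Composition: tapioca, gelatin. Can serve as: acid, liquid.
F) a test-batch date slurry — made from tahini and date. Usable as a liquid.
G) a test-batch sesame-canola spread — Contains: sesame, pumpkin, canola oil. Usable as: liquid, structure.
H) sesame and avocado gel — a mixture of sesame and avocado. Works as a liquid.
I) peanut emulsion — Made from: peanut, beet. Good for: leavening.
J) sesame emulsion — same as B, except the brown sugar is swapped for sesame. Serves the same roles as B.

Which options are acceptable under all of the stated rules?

A: not usable as a liquid; has crab, so not vegetarian — reject
B: has brown sugar, so not Whole30-style — no
C: only potato starch; none excluded — valid
D: has brown sugar, so not Whole30-style; has coconut cream, so not coconut-free — out
E: has gelatin, so not vegetarian — reject
F: all constraints satisfied — valid
G: vegetarian, Whole30-style — OK
H: works as a liquid, no coconut, vegetarian — keep
I: not usable as a liquid; has peanut, so not Whole30-style — out
J: only sesame, flaxseed and potato starch; none excluded — OK

C, F, G, H, J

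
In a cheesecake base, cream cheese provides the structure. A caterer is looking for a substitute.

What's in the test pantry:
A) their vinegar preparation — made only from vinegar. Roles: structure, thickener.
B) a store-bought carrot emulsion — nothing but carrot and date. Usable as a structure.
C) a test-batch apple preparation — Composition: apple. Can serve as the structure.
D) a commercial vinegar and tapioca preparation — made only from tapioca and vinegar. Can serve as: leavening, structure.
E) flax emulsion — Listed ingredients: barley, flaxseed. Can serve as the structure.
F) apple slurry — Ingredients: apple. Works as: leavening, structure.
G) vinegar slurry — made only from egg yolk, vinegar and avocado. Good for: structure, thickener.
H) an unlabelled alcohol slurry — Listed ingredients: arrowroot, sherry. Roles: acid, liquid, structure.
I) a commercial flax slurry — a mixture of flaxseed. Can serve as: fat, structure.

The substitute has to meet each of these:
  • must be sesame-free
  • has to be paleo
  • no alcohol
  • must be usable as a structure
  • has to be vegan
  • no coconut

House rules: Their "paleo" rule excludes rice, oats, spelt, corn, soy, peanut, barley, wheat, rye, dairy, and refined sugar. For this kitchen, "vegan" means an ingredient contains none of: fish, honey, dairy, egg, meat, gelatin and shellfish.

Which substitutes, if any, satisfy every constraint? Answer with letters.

A, B, C, D, F, I

A: works as a structure, vegan, no alcohol — valid
B: nothing on the exclusion list — OK
C: every rule checks out — valid
D: only vinegar and tapioca; none excluded — valid
E: has barley, so not paleo — out
F: vegan, no sesame — valid
G: has egg yolk, so not vegan — reject
H: has sherry, so not alcohol-free — out
I: only flaxseed; none excluded — OK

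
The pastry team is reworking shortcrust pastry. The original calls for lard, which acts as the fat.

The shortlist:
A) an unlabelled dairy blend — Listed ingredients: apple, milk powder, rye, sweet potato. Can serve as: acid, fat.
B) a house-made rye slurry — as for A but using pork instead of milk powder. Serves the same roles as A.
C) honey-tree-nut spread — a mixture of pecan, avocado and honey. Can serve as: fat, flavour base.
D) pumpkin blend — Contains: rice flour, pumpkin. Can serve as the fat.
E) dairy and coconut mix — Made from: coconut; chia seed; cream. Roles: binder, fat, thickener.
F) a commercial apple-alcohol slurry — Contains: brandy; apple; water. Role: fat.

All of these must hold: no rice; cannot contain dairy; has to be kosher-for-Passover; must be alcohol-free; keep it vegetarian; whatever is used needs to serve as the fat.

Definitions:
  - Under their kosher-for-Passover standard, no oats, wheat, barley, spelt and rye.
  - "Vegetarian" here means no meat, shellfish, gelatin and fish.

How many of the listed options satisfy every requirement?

1

A: has rye, so not kosher-for-Passover; has milk powder, so not dairy-free — reject
B: has rye, so not kosher-for-Passover; has pork, so not vegetarian — reject
C: only honey, pecan, and avocado; none excluded — OK
D: has rice flour, so not rice-free — no
E: has cream, so not dairy-free — reject
F: has brandy, so not alcohol-free — no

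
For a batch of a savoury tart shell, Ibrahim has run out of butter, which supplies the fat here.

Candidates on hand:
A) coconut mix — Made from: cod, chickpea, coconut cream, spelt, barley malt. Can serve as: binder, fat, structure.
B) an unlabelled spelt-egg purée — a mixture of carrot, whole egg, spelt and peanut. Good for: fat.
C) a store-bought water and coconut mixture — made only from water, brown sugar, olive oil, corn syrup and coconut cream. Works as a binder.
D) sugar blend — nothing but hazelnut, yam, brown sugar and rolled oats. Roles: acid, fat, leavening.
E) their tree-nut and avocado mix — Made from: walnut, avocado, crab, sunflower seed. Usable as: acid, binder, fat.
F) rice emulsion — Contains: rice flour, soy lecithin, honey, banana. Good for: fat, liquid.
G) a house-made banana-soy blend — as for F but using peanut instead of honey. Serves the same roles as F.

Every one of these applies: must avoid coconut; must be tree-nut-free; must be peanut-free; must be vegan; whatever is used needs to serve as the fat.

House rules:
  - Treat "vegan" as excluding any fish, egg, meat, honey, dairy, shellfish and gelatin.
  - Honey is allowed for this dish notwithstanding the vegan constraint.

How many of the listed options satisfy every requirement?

1

A: has cod, so not vegan; has coconut cream, so not coconut-free — out
B: has whole egg, so not vegan; has peanut, so not peanut-free — out
C: not usable as a fat; has coconut cream, so not coconut-free — reject
D: has hazelnut, so not tree-nut-free — out
E: has crab, so not vegan; has walnut, so not tree-nut-free — no
F: honey is permitted under the vegan carve-out; nothing else excluded — OK
G: has peanut, so not peanut-free — reject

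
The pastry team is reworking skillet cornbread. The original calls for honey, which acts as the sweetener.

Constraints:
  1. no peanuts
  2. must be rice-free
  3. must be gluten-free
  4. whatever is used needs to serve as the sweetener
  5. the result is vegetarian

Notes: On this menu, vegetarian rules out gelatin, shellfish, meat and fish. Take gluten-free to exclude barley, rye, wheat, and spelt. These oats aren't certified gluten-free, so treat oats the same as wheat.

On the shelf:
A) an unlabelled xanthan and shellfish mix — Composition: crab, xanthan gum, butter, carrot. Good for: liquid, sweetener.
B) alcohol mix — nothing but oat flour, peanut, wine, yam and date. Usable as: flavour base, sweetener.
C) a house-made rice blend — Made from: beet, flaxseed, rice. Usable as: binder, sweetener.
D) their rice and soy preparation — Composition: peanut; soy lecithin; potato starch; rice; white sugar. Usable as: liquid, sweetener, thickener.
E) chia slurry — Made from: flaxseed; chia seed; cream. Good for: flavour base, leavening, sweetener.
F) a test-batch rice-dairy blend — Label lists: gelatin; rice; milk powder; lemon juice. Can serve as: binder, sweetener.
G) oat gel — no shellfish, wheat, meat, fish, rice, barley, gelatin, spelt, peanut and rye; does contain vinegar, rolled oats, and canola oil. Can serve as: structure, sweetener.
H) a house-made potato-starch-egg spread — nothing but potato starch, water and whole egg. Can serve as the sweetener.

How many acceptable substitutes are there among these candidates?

2

A: has crab, so not vegetarian — out
B: has oat flour, so not gluten-free; has peanut, so not peanut-free — reject
C: has rice, so not rice-free — out
D: has rice, so not rice-free; has peanut, so not peanut-free — reject
E: vegetarian, no peanut — valid
F: has gelatin, so not vegetarian; has rice, so not rice-free — out
G: has rolled oats, so not gluten-free — no
H: every rule checks out — valid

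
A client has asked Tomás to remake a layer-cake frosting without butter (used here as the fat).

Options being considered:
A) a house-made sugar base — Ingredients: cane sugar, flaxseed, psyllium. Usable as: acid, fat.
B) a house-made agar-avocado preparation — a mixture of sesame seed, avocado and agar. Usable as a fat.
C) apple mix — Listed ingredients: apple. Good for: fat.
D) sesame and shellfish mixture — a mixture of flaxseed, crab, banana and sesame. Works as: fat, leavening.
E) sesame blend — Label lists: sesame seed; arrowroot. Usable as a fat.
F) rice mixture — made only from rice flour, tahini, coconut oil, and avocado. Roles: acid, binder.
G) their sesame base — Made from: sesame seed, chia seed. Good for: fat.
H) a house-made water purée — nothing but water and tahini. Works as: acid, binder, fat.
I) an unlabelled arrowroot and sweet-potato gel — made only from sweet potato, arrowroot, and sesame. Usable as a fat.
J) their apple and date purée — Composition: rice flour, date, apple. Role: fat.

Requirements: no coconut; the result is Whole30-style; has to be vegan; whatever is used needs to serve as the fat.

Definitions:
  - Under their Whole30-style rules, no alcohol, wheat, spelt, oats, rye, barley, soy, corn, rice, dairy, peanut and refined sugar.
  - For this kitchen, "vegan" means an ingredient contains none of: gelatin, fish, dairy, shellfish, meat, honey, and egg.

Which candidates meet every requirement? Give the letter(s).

A: has cane sugar, so not Whole30-style — no
B: works as a fat, no coconut, Whole30-style — keep
C: works as a fat, no coconut, Whole30-style — valid
D: has crab, so not vegan — reject
E: only sesame seed and arrowroot; none excluded — valid
F: not usable as a fat; has rice flour, so not Whole30-style (and 1 more) — no
G: no coconut, Whole30-style — keep
H: only tahini and water; none excluded — keep
I: Whole30-style, vegan — keep
J: has rice flour, so not Whole30-style — reject

B, C, E, G, H, I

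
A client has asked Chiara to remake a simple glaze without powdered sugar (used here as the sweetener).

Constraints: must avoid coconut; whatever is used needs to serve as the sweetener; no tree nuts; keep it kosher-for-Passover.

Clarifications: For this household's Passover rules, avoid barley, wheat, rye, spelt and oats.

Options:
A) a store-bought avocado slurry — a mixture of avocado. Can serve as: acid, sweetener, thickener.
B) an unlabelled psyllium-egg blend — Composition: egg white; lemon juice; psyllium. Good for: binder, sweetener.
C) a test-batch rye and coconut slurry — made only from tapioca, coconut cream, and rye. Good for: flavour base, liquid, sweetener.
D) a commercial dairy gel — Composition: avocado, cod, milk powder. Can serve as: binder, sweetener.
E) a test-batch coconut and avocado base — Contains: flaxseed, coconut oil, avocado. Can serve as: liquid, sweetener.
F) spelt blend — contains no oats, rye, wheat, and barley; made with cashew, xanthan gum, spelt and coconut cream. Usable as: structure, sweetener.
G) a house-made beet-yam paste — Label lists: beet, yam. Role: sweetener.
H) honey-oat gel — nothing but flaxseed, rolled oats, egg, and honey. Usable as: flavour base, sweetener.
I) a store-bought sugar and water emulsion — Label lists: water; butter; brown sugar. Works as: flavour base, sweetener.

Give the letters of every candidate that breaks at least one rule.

C, E, F, H

A: every rule checks out — valid
B: no tree nuts, kosher-for-Passover — OK
C: has rye, so not kosher-for-Passover; has coconut cream, so not coconut-free — reject
D: only milk powder, cod and avocado; none excluded — keep
E: has coconut oil, so not coconut-free — no
F: has spelt, so not kosher-for-Passover; has coconut cream, so not coconut-free (and 1 more) — out
G: only beet and yam; none excluded — valid
H: has rolled oats, so not kosher-for-Passover — reject
I: only butter, brown sugar, and water; none excluded — valid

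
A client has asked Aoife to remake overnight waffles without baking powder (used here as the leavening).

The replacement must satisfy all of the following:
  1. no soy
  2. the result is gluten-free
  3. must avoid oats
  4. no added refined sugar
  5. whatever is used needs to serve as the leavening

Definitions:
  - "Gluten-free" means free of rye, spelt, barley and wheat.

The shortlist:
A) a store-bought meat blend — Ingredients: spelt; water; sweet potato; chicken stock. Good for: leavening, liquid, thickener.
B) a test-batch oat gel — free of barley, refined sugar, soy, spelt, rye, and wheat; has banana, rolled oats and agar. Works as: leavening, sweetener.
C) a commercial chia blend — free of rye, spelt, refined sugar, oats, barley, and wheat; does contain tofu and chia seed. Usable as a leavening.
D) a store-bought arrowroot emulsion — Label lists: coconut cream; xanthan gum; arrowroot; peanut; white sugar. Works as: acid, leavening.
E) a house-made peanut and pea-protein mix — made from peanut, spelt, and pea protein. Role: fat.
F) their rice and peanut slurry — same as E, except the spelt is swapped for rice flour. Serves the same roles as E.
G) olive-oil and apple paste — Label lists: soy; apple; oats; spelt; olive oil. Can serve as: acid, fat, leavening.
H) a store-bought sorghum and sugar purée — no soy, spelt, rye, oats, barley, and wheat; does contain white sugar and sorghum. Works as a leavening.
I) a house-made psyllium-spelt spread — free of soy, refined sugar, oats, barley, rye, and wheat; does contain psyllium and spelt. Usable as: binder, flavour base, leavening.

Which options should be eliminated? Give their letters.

A: has spelt, so not gluten-free — out
B: has rolled oats, so not oat-free — reject
C: has tofu, so not soy-free — no
D: has white sugar, so not no-added-sugar — out
E: not usable as a leavening; has spelt, so not gluten-free — no
F: not usable as a leavening — no
G: has spelt, so not gluten-free; has oats, so not oat-free (and 1 more) — no
H: has white sugar, so not no-added-sugar — reject
I: has spelt, so not gluten-free — out

A, B, C, D, E, F, G, H, I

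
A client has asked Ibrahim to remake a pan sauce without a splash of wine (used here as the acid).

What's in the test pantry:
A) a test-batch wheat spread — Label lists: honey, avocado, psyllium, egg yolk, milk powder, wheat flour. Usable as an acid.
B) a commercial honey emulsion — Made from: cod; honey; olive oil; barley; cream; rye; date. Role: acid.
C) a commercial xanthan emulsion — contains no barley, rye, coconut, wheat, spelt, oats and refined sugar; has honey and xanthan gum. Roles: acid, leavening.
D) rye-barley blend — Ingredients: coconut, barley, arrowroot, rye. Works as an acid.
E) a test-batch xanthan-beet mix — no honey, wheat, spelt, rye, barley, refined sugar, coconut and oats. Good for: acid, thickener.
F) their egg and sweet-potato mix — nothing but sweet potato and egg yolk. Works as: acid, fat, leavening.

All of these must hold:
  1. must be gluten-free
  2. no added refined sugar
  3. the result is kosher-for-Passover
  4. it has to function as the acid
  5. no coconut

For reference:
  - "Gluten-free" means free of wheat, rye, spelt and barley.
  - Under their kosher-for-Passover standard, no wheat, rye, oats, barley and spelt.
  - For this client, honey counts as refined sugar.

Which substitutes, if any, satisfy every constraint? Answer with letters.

E, F

A: has wheat flour, so not gluten-free; has wheat flour, so not kosher-for-Passover (and 1 more) — no
B: has barley, so not gluten-free; has barley, so not kosher-for-Passover (and 1 more) — reject
C: has honey, so not no-added-sugar — out
D: has barley, so not gluten-free; has barley, so not kosher-for-Passover (and 1 more) — no
E: no-added-sugar, kosher-for-Passover — valid
F: only egg yolk and sweet potato; none excluded — keep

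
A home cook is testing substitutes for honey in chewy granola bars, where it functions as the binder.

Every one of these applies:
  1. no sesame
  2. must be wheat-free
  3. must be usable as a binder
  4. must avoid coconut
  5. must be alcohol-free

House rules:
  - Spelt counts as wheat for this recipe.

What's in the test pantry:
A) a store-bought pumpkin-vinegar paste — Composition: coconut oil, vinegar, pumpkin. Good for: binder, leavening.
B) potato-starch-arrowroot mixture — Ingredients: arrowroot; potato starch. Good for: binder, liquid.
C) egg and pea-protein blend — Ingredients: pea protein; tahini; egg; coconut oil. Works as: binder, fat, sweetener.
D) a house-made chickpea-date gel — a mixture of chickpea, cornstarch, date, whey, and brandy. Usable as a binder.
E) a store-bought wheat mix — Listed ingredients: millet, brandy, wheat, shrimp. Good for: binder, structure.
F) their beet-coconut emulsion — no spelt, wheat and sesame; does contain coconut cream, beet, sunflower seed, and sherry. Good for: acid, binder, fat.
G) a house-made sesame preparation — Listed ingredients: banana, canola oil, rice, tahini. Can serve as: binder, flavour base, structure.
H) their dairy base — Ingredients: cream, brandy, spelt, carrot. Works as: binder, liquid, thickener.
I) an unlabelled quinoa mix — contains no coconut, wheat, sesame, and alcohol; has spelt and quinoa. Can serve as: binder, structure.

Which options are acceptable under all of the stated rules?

B

A: has coconut oil, so not coconut-free — no
B: nothing on the exclusion list — OK
C: has coconut oil, so not coconut-free; has tahini, so not sesame-free — out
D: has brandy, so not alcohol-free — out
E: has brandy, so not alcohol-free; has wheat, so not wheat-free — reject
F: has coconut cream, so not coconut-free; has sherry, so not alcohol-free — out
G: has tahini, so not sesame-free — reject
H: has brandy, so not alcohol-free; has spelt, so not wheat-free — out
I: has spelt, so not wheat-free — no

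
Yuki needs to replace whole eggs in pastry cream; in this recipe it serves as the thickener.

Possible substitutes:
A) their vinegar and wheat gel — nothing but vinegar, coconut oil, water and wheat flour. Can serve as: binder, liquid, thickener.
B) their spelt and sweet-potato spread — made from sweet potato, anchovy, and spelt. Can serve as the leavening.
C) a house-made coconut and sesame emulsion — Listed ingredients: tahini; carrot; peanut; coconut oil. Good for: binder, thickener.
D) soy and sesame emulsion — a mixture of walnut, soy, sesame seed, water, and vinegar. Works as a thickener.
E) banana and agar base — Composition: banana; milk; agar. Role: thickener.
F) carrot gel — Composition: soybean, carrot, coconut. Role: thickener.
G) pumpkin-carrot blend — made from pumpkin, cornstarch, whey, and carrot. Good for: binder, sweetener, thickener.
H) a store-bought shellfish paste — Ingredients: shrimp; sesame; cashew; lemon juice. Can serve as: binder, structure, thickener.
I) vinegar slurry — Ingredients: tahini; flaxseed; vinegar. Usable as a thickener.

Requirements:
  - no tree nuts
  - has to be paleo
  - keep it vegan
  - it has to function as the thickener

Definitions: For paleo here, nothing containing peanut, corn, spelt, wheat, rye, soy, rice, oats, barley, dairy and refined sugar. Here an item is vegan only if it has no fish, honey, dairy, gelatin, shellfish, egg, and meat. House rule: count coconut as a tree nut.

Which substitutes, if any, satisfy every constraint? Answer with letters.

I

A: has wheat flour, so not paleo; has coconut oil, so not tree-nut-free — no
B: not usable as a thickener; has spelt, so not paleo (and 1 more) — out
C: has peanut, so not paleo; has coconut oil, so not tree-nut-free — reject
D: has soy, so not paleo; has walnut, so not tree-nut-free — out
E: has milk, so not paleo; has milk, so not vegan — no
F: has soybean, so not paleo; has coconut, so not tree-nut-free — no
G: has cornstarch, so not paleo; has whey, so not vegan — no
H: has shrimp, so not vegan; has cashew, so not tree-nut-free — reject
I: all constraints satisfied — valid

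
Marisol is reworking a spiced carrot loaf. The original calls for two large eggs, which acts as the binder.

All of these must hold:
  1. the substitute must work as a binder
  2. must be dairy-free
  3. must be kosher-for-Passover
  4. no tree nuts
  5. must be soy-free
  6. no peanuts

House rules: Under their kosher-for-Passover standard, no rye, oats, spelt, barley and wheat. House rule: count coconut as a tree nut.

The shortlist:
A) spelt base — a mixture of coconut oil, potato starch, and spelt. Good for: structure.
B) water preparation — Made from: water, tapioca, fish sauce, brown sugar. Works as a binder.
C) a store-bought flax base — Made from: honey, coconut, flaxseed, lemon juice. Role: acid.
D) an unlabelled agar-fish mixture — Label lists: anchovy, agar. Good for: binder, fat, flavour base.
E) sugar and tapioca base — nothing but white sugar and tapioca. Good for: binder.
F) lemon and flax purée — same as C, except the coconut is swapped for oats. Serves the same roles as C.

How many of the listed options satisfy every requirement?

3

A: not usable as a binder; has spelt, so not kosher-for-Passover (and 1 more) — out
B: nothing on the exclusion list — valid
C: not usable as a binder; has coconut, so not tree-nut-free — reject
D: only anchovy and agar; none excluded — valid
E: works as a binder, no dairy, kosher-for-Passover — OK
F: not usable as a binder; has oats, so not kosher-for-Passover — no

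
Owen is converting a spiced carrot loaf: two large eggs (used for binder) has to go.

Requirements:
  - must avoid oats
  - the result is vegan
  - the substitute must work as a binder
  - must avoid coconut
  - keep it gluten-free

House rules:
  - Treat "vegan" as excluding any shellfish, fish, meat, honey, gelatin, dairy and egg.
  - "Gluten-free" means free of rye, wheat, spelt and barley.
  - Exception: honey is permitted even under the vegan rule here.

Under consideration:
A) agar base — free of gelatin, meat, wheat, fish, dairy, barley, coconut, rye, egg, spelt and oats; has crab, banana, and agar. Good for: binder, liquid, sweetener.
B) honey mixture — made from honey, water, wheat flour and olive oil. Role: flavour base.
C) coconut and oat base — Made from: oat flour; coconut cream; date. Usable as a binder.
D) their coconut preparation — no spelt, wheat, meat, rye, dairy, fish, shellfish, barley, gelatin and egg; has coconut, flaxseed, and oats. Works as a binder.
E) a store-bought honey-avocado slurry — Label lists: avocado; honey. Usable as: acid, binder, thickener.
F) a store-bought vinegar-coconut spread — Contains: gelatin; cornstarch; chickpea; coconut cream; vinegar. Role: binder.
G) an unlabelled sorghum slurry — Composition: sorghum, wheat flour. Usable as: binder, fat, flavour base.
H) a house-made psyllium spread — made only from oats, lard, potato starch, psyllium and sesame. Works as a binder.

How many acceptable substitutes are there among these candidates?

A: has crab, so not vegan — out
B: not usable as a binder; has wheat flour, so not gluten-free — no
C: has oat flour, so not oat-free; has coconut cream, so not coconut-free — reject
D: has oats, so not oat-free; has coconut, so not coconut-free — out
E: honey is permitted under the vegan carve-out; nothing else excluded — OK
F: has gelatin, so not vegan; has coconut cream, so not coconut-free — no
G: has wheat flour, so not gluten-free — no
H: has lard, so not vegan; has oats, so not oat-free — reject

1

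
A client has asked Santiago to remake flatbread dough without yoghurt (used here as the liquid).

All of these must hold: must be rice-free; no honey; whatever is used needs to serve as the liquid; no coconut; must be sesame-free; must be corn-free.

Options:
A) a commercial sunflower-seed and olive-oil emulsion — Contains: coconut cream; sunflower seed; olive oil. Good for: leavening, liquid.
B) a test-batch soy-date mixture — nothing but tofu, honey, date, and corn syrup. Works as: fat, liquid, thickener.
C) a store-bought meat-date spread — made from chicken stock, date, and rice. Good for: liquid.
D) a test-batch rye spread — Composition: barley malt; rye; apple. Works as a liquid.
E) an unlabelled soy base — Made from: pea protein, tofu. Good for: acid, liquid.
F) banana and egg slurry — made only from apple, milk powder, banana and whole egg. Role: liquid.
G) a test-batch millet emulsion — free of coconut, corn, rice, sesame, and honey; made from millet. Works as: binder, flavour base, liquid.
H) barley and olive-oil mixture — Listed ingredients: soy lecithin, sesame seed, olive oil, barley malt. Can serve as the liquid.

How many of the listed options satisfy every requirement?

4

A: has coconut cream, so not coconut-free — reject
B: has honey, so not honey-free; has corn syrup, so not corn-free — out
C: has rice, so not rice-free — out
D: only barley malt, rye and apple; none excluded — valid
E: works as a liquid, no coconut, no sesame — valid
F: every rule checks out — OK
G: all constraints satisfied — valid
H: has sesame seed, so not sesame-free — reject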